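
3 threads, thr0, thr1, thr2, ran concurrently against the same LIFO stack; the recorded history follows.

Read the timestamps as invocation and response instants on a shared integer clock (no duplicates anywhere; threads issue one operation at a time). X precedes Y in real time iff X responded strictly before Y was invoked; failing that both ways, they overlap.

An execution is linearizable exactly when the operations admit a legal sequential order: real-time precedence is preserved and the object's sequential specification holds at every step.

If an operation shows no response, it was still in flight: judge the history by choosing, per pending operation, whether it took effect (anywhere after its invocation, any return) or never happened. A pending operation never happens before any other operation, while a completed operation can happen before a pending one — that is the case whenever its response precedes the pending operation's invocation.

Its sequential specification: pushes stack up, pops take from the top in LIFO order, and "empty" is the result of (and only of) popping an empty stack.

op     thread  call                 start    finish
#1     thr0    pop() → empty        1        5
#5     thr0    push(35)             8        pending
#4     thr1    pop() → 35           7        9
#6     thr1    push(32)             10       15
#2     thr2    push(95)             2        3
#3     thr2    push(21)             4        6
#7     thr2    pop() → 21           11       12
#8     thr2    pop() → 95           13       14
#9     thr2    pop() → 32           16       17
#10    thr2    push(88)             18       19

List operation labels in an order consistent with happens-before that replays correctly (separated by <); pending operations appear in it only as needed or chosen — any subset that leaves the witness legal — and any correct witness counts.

#1 < #2 < #3 < #5 < #4 < #7 < #8 < #6 < #9 < #10

1. #1 pop() → empty, leaving stack <>
2. #2 push(95), leaving stack <95>
3. #3 push(21), leaving stack <95,21>
4. #5 push(35) (pending, included), leaving stack <95,21,35>
5. #4 pop() → 35, leaving stack <95,21>
6. #7 pop() → 21, leaving stack <95>
7. #8 pop() → 95, leaving stack <>
8. #6 push(32), leaving stack <32>
9. #9 pop() → 32, leaving stack <>
10. #10 push(88), leaving stack <88>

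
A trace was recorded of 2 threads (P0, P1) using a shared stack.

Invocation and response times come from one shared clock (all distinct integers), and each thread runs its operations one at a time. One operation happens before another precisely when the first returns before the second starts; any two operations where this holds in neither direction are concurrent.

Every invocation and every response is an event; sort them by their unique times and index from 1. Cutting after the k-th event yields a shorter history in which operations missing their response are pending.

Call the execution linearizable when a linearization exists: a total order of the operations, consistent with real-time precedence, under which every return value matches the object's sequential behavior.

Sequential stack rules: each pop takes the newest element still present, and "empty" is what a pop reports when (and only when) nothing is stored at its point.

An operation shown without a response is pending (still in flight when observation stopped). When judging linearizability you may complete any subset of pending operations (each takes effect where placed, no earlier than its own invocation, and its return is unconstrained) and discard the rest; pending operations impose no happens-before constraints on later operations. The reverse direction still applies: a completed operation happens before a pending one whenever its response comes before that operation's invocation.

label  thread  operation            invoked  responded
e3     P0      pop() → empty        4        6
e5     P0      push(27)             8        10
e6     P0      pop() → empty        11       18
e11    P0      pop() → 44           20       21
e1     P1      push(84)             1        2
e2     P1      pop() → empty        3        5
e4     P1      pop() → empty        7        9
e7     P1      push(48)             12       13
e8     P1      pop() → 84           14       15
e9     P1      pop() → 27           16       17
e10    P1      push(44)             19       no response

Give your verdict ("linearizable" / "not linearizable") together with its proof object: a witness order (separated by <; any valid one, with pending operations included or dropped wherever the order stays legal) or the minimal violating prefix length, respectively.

already the first 6 events (up to e3's response at time 6) admit no linearization; the first 5 still do
real-time-consistent orders of the 3 completed operations: 2 — all fail the stack replay
one such order, e1, e2, e3, breaks at step 2 where e2 pop() → empty is illegal
one such order, e1, e3, e2, breaks at step 2 where e3 pop() → empty is illegal

not linearizable — minimal violating prefix: 6 events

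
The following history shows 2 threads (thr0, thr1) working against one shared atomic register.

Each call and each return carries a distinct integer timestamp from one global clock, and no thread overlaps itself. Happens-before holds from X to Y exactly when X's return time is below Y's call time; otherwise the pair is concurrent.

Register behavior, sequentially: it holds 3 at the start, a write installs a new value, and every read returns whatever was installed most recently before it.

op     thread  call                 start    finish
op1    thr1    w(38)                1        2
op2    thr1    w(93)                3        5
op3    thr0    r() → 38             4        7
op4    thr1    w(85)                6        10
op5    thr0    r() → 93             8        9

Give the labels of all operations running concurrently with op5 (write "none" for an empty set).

op4

overlap test against op5 [8,9]: concurrent iff the interval meets 8..9
op1 [1,2]: before
op2 [3,5]: before
op3 [4,7]: before
op4 [6,10]: concurrent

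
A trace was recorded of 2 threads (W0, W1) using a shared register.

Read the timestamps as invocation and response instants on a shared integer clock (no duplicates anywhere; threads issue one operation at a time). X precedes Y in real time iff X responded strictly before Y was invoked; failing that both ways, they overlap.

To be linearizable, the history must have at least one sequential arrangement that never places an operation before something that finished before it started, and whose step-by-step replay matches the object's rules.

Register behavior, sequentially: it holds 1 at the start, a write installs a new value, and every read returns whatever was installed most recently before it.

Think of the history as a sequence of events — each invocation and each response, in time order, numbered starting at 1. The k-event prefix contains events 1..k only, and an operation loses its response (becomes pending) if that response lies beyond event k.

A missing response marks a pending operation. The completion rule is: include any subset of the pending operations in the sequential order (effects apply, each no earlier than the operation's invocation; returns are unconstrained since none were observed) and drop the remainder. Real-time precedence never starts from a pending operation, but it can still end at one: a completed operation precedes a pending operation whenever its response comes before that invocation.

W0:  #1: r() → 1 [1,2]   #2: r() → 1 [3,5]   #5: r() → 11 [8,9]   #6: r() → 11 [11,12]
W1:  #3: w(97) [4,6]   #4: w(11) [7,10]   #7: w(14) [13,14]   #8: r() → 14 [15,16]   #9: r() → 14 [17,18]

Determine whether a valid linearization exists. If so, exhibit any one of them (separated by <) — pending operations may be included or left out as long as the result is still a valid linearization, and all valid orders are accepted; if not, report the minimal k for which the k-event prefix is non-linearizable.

linearizable — witness: #1 < #2 < #3 < #4 < #5 < #6 < #7 < #8 < #9

1. #1 r() → 1, leaving value 1
2. #2 r() → 1, leaving value 1
3. #3 w(97), leaving value 97
4. #4 w(11), leaving value 11
5. #5 r() → 11, leaving value 11
6. #6 r() → 11, leaving value 11
7. #7 w(14), leaving value 14
8. #8 r() → 14, leaving value 14
9. #9 r() → 14, leaving value 14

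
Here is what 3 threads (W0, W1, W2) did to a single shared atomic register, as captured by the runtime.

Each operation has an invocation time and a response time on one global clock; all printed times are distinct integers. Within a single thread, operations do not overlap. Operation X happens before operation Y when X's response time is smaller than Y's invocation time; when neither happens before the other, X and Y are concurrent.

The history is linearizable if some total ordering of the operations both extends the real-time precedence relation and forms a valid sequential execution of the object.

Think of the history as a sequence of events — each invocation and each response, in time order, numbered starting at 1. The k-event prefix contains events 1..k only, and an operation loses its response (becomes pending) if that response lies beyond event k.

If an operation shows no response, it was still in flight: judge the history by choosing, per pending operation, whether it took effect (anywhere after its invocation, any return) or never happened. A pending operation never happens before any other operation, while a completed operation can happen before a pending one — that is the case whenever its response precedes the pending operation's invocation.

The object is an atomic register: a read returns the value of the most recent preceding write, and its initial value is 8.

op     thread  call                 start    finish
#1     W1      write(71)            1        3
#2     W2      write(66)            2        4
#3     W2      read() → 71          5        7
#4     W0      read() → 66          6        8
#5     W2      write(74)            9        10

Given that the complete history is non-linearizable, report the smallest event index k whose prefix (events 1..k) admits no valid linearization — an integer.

events 1..7 are linearizable, e.g. via #2, #1, #3:
step 1: #2 write(66) — value 66
step 2: #1 write(71) — value 71
step 3: #3 read() → 71 — value 71
once event 8 joins (#4's response, time 8), exhaustive search finds no witness
sample order #1, #2, #3, #4 stalls at step 3 — #3 read() → 71 has no legal effect
sample order #1, #2, #4, #3 stalls at step 4 — #3 read() → 71 has no legal effect

8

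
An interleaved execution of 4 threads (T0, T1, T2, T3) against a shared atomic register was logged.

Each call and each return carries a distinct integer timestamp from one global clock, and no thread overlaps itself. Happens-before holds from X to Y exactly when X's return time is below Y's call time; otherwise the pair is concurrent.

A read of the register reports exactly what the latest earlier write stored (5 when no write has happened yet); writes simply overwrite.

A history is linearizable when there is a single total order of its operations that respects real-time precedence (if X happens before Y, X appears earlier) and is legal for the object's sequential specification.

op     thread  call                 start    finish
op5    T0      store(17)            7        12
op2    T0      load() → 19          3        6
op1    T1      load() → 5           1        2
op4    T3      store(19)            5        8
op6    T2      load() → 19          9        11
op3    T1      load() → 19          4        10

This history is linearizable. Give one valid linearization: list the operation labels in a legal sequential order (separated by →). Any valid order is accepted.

1. op1 load() → 5, leaving value 5
2. op4 store(19), leaving value 19
3. op2 load() → 19, leaving value 19
4. op3 load() → 19, leaving value 19
5. op6 load() → 19, leaving value 19
6. op5 store(17), leaving value 17

op1 → op4 → op2 → op3 → op6 → op5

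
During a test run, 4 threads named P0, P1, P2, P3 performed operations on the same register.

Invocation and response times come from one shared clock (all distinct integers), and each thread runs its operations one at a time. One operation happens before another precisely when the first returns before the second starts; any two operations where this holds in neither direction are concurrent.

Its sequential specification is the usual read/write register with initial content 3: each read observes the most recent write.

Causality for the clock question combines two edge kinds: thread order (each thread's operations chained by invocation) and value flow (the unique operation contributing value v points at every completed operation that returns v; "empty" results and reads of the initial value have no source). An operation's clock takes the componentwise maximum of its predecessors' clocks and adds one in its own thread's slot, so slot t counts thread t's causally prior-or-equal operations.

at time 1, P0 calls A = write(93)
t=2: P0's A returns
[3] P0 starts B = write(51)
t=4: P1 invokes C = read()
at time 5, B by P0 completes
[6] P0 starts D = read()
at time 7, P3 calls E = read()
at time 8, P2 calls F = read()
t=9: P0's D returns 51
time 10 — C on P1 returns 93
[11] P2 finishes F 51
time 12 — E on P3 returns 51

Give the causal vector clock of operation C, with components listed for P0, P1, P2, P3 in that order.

A, invoked 1, has no incoming edges; only P0's bump applies → (1, 0, 0, 0)
from VC(A)=(1, 0, 0, 0), C (invoked 4) maxes components and bumps P1 → (1, 1, 0, 0)
from VC(A)=(1, 0, 0, 0), B (invoked 3) maxes components and bumps P0 → (2, 0, 0, 0)
from VC(B)=(2, 0, 0, 0), E (invoked 7) maxes components and bumps P3 → (2, 0, 0, 1)
from VC(B)=(2, 0, 0, 0), F (invoked 8) maxes components and bumps P2 → (2, 0, 1, 0)
from VC(B)=(2, 0, 0, 0), D (invoked 6) maxes components and bumps P0 → (3, 0, 0, 0)
target: VC(C) = (1, 1, 0, 0)

(1, 1, 0, 0)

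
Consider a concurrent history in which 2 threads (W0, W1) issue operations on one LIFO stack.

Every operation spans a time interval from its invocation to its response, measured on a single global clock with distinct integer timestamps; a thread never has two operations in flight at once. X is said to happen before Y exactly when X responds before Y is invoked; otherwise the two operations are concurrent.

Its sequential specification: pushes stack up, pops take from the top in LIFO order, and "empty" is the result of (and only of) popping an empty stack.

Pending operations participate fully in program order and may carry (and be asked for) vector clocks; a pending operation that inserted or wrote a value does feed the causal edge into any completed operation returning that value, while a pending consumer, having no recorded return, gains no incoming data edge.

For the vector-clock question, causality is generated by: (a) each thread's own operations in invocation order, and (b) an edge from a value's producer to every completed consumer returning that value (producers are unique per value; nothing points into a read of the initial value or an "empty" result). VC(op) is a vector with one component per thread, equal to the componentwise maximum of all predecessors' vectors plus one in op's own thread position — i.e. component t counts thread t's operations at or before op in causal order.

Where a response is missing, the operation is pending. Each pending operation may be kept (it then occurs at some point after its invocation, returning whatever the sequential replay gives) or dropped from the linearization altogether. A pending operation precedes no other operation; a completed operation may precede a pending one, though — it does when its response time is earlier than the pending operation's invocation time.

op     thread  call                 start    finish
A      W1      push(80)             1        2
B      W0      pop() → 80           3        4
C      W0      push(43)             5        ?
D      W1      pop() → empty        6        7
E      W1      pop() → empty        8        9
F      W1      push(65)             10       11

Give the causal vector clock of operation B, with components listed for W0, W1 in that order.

VC(A, invoked at 1): no causal predecessors; +1 on W1 → (0, 1)
D (invocation 6): componentwise max over VC(A)=(0, 1), +1 at W1, giving (0, 2)
B (invocation 3): componentwise max over VC(A)=(0, 1), +1 at W0, giving (1, 1)
E (invocation 8): componentwise max over VC(D)=(0, 2), +1 at W1, giving (0, 3)
C (invocation 5): componentwise max over VC(B)=(1, 1), +1 at W0, giving (2, 1)
F (invocation 10): componentwise max over VC(E)=(0, 3), +1 at W1, giving (0, 4)
target: VC(B) = (1, 1)

(1, 1)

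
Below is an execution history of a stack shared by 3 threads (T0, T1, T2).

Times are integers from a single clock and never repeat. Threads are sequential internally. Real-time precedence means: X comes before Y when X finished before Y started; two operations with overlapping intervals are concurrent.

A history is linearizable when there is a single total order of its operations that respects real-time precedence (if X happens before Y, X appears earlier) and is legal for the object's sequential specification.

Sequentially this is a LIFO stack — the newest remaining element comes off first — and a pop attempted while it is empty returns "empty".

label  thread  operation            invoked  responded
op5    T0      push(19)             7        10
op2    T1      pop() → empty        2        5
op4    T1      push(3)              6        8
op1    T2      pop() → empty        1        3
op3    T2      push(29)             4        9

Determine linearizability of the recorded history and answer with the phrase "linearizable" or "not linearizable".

witness order: op1, op2, op3, op4, op5
1. op1 pop() → empty, leaving stack <>
2. op2 pop() → empty, leaving stack <>
3. op3 push(29), leaving stack <29>
4. op4 push(3), leaving stack <29,3>
5. op5 push(19), leaving stack <29,3,19>

linearizable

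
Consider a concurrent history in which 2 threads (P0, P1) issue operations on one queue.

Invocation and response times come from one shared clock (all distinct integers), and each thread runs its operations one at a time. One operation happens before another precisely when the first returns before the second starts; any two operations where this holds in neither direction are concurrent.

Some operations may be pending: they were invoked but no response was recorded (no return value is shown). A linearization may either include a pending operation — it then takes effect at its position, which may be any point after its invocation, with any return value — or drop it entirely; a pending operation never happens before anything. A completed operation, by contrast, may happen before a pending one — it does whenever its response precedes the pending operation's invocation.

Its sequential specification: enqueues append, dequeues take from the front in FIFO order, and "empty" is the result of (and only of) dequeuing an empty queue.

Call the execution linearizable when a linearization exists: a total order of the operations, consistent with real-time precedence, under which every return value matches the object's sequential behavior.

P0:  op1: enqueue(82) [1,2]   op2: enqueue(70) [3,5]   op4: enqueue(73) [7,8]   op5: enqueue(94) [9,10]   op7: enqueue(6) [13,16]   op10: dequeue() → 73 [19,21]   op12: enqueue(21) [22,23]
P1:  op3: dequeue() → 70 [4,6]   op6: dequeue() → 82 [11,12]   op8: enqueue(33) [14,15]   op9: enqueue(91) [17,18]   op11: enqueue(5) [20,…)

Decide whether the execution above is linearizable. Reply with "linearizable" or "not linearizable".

the violation lands at event 6, op3's response at time 6: events 1..5 linearize, events 1..6 do not
every one of the 2 real-time-consistent orders over 3 completed queue ops fails the sequential spec
one such order, op1, op2, op3, breaks at step 3 where op3 dequeue() → 70 is illegal
one such order, op1, op3, op2, breaks at step 2 where op3 dequeue() → 70 is illegal

not linearizable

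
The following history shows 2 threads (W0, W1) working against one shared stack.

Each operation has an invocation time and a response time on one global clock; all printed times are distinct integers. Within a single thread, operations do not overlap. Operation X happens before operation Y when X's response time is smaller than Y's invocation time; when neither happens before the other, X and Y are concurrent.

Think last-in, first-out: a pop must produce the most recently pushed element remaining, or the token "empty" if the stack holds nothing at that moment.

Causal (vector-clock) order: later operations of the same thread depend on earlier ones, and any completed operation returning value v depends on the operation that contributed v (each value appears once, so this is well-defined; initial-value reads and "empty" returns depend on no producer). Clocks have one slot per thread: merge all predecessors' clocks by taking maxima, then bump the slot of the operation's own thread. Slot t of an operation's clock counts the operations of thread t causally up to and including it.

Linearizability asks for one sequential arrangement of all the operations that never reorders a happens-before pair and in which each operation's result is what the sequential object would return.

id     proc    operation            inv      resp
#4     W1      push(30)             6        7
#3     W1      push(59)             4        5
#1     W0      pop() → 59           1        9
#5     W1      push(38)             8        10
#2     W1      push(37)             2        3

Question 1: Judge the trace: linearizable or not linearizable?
linearizable

one valid linearization: #2, #3, #1, #4, #5
1. #2 push(37), leaving stack <37>
2. #3 push(59), leaving stack <37,59>
3. #1 pop() → 59, leaving stack <37>
4. #4 push(30), leaving stack <37,30>
5. #5 push(38), leaving stack <37,30,38>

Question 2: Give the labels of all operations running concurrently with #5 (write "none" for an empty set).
Answer: #1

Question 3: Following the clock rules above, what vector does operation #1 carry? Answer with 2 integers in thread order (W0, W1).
Answer: (1, 2)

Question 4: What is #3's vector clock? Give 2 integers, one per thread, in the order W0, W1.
Answer: (0, 2)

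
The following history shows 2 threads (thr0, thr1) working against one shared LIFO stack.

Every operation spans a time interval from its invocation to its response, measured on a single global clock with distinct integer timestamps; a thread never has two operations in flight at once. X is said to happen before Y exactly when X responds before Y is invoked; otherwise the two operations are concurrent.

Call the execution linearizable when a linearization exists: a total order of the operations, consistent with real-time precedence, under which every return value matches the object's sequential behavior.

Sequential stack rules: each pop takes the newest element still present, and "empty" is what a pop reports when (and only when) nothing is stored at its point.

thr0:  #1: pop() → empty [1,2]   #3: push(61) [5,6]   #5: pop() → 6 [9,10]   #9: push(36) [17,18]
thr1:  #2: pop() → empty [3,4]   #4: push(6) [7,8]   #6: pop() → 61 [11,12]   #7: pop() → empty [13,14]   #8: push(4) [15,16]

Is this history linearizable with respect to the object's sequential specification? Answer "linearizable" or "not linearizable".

linearizable

a witness: #1, #2, #3, #4, #5, #6, #7, #8, #9
after step 1 (#1 pop() → empty): stack <>
after step 2 (#2 pop() → empty): stack <>
after step 3 (#3 push(61)): stack <61>
after step 4 (#4 push(6)): stack <61,6>
after step 5 (#5 pop() → 6): stack <61>
after step 6 (#6 pop() → 61): stack <>
after step 7 (#7 pop() → empty): stack <>
after step 8 (#8 push(4)): stack <4>
after step 9 (#9 push(36)): stack <4,36>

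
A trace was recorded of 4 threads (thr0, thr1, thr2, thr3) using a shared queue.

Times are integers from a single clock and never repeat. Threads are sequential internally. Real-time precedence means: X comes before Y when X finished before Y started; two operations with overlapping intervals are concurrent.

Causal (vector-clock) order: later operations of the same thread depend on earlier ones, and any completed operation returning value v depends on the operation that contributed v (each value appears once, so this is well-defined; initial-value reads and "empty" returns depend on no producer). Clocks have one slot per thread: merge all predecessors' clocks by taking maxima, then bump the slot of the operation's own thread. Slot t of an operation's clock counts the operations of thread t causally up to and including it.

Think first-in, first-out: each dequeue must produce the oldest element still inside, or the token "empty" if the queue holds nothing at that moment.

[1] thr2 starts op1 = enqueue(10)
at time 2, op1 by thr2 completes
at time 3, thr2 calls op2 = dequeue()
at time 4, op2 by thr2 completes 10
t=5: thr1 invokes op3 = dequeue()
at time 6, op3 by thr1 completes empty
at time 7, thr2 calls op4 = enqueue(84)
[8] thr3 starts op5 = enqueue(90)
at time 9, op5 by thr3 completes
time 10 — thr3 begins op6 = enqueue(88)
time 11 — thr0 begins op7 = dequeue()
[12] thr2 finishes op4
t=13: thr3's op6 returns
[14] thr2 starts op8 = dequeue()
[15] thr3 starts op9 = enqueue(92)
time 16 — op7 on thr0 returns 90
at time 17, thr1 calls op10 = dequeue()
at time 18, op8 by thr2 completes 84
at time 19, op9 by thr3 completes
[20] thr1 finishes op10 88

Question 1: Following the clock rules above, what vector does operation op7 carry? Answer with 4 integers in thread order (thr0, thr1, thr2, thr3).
Answer: (1, 0, 0, 1)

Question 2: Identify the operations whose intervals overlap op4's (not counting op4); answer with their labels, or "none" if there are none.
Answer: op5, op6, op7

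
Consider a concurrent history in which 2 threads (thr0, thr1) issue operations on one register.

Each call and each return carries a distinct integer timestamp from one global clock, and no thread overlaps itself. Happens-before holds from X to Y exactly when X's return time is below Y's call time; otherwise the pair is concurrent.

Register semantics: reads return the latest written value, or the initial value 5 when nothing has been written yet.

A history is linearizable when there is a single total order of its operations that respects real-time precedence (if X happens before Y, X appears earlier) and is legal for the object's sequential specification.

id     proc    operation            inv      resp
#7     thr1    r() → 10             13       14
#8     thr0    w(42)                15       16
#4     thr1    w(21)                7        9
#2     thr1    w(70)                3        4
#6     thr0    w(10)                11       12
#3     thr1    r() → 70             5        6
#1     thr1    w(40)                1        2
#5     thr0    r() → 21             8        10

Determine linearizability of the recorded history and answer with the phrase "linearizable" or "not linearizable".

a witness: #1, #2, #3, #4, #5, #6, #7, #8
step 1: #1 w(40) — value 40
step 2: #2 w(70) — value 70
step 3: #3 r() → 70 — value 70
step 4: #4 w(21) — value 21
step 5: #5 r() → 21 — value 21
step 6: #6 w(10) — value 10
step 7: #7 r() → 10 — value 10
step 8: #8 w(42) — value 42

linearizable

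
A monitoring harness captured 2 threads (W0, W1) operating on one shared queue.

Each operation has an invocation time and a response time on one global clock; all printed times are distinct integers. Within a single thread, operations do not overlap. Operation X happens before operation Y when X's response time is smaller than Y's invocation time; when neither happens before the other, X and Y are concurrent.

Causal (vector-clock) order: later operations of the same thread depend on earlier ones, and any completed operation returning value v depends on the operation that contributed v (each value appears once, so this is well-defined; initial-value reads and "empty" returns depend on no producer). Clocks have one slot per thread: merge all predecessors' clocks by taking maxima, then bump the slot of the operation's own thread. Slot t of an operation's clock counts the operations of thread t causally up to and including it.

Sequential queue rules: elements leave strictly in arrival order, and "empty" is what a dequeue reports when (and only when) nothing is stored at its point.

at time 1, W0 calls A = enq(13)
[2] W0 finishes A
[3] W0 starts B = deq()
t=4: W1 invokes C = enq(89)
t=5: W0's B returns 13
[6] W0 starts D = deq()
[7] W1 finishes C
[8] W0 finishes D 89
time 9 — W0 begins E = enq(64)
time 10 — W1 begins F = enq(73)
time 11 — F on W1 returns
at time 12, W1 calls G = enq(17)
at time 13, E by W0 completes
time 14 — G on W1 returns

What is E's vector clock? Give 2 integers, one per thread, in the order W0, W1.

C (invocation 4): nothing precedes it; W1's component alone gives (0, 1)
A (invocation 1): nothing precedes it; W0's component alone gives (1, 0)
F, invoked 10, takes VC(C)=(0, 1) under max, adds 1 for W1 → (0, 2)
B, invoked 3, takes VC(A)=(1, 0) under max, adds 1 for W0 → (2, 0)
G, invoked 12, takes VC(F)=(0, 2) under max, adds 1 for W1 → (0, 3)
D, invoked 6, takes VC(B)=(2, 0), VC(C)=(0, 1) under max, adds 1 for W0 → (3, 1)
E, invoked 9, takes VC(D)=(3, 1) under max, adds 1 for W0 → (4, 1)
target: VC(E) = (4, 1)

(4, 1)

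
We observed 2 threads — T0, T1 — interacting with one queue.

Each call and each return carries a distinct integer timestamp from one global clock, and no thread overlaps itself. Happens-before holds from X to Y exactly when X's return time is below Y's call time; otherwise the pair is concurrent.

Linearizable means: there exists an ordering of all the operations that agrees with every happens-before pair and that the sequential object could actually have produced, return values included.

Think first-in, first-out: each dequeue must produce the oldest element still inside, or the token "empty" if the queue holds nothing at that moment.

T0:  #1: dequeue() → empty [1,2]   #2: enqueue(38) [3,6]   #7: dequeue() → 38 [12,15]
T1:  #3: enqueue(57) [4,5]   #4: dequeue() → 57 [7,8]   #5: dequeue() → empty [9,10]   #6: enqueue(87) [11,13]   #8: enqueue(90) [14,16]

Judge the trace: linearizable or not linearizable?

the violation lands at event 10, #5's response at time 10: events 1..9 linearize, events 1..10 do not
no legal order exists: 2 real-time-consistent candidates over 5 completed queue operations, all rejected
take #1, #2, #3, #4, #5: step 4 already fails, because #4 dequeue() → 57 cannot occur there
take #1, #3, #2, #4, #5: step 5 already fails, because #5 dequeue() → empty cannot occur there

not linearizable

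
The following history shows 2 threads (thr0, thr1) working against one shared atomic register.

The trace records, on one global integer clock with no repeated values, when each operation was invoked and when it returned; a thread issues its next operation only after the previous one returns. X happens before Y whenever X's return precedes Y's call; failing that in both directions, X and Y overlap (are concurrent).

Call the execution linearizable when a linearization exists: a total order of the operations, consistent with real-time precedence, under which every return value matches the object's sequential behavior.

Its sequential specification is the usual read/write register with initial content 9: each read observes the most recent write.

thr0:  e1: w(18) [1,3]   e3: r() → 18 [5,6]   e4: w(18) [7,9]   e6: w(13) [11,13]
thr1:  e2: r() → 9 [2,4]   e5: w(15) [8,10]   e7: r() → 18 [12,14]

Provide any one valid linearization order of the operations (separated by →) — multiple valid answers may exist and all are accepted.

step 1: e2 r() → 9 — value 9
step 2: e1 w(18) — value 18
step 3: e3 r() → 18 — value 18
step 4: e5 w(15) — value 15
step 5: e4 w(18) — value 18
step 6: e7 r() → 18 — value 18
step 7: e6 w(13) — value 13

e2 → e1 → e3 → e5 → e4 → e7 → e6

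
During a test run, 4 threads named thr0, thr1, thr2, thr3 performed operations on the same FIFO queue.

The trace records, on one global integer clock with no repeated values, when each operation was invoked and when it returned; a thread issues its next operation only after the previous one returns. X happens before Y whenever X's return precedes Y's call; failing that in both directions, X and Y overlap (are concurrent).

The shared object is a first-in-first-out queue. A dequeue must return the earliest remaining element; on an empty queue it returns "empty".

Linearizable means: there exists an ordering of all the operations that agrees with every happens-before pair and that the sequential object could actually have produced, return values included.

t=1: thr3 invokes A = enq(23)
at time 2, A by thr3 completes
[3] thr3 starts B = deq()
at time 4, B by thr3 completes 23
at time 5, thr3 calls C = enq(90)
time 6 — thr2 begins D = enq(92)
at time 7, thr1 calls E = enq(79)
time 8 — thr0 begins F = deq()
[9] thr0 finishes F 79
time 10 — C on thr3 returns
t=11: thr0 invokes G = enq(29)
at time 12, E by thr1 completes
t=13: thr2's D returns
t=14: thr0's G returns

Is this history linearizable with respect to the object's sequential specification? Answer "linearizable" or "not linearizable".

linearizable

witness order: A, B, E, C, D, F, G
1. A enq(23), leaving queue <23>
2. B deq() → 23, leaving queue <>
3. E enq(79), leaving queue <79>
4. C enq(90), leaving queue <79,90>
5. D enq(92), leaving queue <79,90,92>
6. F deq() → 79, leaving queue <90,92>
7. G enq(29), leaving queue <90,92,29>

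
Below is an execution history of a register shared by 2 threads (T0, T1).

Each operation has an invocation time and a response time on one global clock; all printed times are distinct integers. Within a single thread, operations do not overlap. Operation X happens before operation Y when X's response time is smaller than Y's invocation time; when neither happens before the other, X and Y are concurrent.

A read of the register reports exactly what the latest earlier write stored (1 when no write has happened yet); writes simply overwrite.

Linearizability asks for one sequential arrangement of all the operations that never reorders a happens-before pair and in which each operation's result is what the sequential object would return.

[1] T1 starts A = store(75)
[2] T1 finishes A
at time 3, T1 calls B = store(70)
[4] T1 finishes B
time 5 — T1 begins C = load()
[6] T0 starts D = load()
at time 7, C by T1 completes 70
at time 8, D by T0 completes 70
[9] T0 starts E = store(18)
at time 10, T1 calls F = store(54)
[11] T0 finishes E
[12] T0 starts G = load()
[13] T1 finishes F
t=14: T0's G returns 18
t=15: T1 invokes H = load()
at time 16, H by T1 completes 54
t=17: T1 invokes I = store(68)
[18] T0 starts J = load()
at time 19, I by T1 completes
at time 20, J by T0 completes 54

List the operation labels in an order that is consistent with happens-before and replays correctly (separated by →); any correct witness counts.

A → B → C → D → E → G → F → H → J → I

step 1: A store(75) — value 75
step 2: B store(70) — value 70
step 3: C load() → 70 — value 70
step 4: D load() → 70 — value 70
step 5: E store(18) — value 18
step 6: G load() → 18 — value 18
step 7: F store(54) — value 54
step 8: H load() → 54 — value 54
step 9: J load() → 54 — value 54
step 10: I store(68) — value 68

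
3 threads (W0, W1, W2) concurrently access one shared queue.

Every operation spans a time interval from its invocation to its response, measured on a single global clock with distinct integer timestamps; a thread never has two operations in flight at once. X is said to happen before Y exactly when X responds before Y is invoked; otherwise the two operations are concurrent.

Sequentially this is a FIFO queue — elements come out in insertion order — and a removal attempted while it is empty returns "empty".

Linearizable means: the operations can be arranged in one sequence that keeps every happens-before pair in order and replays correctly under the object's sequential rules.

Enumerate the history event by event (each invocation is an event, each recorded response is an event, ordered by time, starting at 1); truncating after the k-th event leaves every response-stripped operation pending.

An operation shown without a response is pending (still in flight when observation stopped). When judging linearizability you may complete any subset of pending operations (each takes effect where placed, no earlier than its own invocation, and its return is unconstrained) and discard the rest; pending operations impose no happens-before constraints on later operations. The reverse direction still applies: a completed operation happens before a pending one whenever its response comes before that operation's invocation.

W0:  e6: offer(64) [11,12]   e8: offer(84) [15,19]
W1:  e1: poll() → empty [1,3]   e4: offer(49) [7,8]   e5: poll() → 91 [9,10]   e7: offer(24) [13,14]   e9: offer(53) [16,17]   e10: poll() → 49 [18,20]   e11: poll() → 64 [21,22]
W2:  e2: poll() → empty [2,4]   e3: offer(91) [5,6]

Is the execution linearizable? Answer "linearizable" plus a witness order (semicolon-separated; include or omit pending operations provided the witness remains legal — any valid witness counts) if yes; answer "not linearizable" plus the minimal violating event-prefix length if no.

after step 1 (e1 poll() → empty): queue <>
after step 2 (e2 poll() → empty): queue <>
after step 3 (e3 offer(91)): queue <91>
after step 4 (e4 offer(49)): queue <91,49>
after step 5 (e5 poll() → 91): queue <49>
after step 6 (e6 offer(64)): queue <49,64>
after step 7 (e7 offer(24)): queue <49,64,24>
after step 8 (e8 offer(84)): queue <49,64,24,84>
after step 9 (e9 offer(53)): queue <49,64,24,84,53>
after step 10 (e10 poll() → 49): queue <64,24,84,53>
after step 11 (e11 poll() → 64): queue <24,84,53>

linearizable — witness: e1; e2; e3; e4; e5; e6; e7; e8; e9; e10; e11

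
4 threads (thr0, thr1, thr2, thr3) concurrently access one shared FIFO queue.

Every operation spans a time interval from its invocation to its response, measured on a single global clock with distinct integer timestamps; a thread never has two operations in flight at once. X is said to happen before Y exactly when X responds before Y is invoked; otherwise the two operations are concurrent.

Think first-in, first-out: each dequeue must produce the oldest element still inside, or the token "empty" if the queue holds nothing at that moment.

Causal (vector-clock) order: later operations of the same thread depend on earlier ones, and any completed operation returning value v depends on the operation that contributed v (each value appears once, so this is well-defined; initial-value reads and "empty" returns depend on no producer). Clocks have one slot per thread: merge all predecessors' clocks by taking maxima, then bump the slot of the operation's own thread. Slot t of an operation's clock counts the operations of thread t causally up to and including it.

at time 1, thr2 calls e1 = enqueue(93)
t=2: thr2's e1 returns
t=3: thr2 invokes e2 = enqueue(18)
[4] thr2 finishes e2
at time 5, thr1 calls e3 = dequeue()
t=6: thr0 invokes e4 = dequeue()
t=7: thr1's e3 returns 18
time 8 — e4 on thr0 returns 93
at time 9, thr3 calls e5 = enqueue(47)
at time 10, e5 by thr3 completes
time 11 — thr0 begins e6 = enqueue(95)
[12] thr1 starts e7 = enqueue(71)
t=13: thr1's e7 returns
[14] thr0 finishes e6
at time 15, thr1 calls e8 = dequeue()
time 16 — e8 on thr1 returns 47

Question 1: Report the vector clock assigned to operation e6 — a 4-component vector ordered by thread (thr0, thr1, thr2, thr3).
e5 (invocation 9): nothing precedes it; thr3's component alone gives (0, 0, 0, 1)
e1 (invocation 1): nothing precedes it; thr2's component alone gives (0, 0, 1, 0)
merge at e2 (invoked 3): VC(e1)=(0, 0, 1, 0), own-thread bump on thr2 → (0, 0, 2, 0)
merge at e4 (invoked 6): VC(e1)=(0, 0, 1, 0), own-thread bump on thr0 → (1, 0, 1, 0)
merge at e3 (invoked 5): VC(e2)=(0, 0, 2, 0), own-thread bump on thr1 → (0, 1, 2, 0)
merge at e6 (invoked 11): VC(e4)=(1, 0, 1, 0), own-thread bump on thr0 → (2, 0, 1, 0)
merge at e7 (invoked 12): VC(e3)=(0, 1, 2, 0), own-thread bump on thr1 → (0, 2, 2, 0)
merge at e8 (invoked 15): VC(e5)=(0, 0, 0, 1), VC(e7)=(0, 2, 2, 0), own-thread bump on thr1 → (0, 3, 2, 1)
target: VC(e6) = (2, 0, 1, 0)

(2, 0, 1, 0)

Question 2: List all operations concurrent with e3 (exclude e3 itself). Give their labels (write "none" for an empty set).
e3 runs from 5 to 7; window-overlapping ops are concurrent
e1 [1,2]: before
e2 [3,4]: before
e4 [6,8]: concurrent
e5 [9,10]: after
e6 [11,14]: after
e7 [12,13]: after
e8 [15,16]: after

e4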